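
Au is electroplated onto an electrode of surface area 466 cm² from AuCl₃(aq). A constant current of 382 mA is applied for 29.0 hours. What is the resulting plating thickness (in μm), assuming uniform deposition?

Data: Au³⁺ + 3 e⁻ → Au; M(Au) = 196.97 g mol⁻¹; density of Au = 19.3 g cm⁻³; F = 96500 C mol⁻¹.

Q = I·t = 0.3820 × 104400 = 39880 C; n(e⁻) = 0.4133 mol.
n(Au) = n(e⁻)/3 = 0.1378 mol, so m = 0.1378 × 196.97 = 27.13 g.
Volume = m/ρ = 27.13 / 19.3 = 1.406 cm³.
Thickness = V/A = 1.406 / 466 = 0.00302 cm = 30.2 μm.

30.2 μm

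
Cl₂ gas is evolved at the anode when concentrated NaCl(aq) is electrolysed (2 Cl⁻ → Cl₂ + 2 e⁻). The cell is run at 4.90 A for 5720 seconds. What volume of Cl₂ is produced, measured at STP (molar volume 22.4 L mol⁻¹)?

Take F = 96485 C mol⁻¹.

3.25 L

Q = I·t = 4.900 A × 5720.0 s = 28030 C.
n(e⁻) = Q/F = 28030 / 96485 = 0.2905 mol.
2 electrons are transferred per Cl₂ molecule, so n(Cl₂) = 0.2905 / 2 = 0.1452 mol.
V = n × V_m = 0.1452 × 22.4 = 3.25 L.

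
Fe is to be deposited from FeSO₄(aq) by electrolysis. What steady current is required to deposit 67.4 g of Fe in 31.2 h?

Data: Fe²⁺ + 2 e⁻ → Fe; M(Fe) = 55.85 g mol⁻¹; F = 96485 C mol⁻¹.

2.07 A

n(Fe) = 67.4 / 55.85 = 1.207 mol.
n(e⁻) = 2 × 1.207 = 2.414 mol.
Q = n(e⁻)·F = 2.414 × 96485 = 232900 C.
I = Q/t = 232900 / 112320 s = 2.07 A.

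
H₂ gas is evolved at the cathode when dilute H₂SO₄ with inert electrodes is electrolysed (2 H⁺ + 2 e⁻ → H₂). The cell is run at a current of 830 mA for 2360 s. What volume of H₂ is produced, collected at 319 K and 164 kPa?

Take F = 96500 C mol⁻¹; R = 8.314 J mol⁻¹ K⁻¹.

0.164 L

Q = I·t = 0.8300 A × 2360.0 s = 1959 C.
n(e⁻) = Q/F = 1959 / 96500 = 0.02030 mol.
2 electrons are transferred per H₂ molecule, so n(H₂) = 0.02030 / 2 = 0.01015 mol.
V = nRT/P = (0.01015 × 8.314 × 319) / (164 × 10³ Pa) = 1.64 × 10⁻⁴ m³ = 0.164 L.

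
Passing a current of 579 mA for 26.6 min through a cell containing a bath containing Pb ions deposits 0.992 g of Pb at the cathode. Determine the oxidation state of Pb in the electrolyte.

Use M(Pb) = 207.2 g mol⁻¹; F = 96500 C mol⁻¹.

Q = I·t = 0.5790 A × 1596.0 s = 924.1 C, so n(e⁻) = 924.1/96500 = 0.009576 mol.
n(Pb) deposited = 0.992 / 207.2 = 0.004788 mol.
Electrons per atom = n(e⁻)/n(Pb) = 0.009576 / 0.004788 = 2.00 ≈ 2, so the ion is Pb²⁺.

+2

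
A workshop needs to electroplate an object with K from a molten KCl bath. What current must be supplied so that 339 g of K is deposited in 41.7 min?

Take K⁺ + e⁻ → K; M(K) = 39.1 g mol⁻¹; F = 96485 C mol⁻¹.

334 A

n(K) = 339 / 39.1 = 8.670 mol.
n(e⁻) = 1 × 8.670 = 8.670 mol.
Q = n(e⁻)·F = 8.670 × 96485 = 836500 C.
I = Q/t = 836500 / 2502.0 s = 334 A.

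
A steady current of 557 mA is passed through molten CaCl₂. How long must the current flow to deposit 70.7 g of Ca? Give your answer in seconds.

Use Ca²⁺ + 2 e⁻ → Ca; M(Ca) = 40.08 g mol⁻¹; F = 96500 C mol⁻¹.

6.11 × 10⁵ s

n(Ca) = m/M = 70.7 / 40.08 = 1.764 mol.
Each Ca atom requires 2 electrons, so n(e⁻) = 2 × 1.764 = 3.528 mol.
Q = n(e⁻)·F = 3.528 × 96500 = 340400 C.
t = Q/I = 340400 / 0.5570 A = 611200 s.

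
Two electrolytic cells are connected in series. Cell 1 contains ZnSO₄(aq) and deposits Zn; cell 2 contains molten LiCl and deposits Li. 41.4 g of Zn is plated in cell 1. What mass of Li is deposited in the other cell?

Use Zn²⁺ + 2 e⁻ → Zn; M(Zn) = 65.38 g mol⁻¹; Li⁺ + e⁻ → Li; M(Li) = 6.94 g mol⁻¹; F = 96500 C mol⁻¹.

8.79 g

n(Zn) = 41.4 / 65.38 = 0.6332 mol.
Since Zn²⁺ + 2 e⁻ → Zn, n(e⁻) passed = 2 × 0.6332 = 1.266 mol.
Cells in series carry the same charge, so the same 1.266 mol of electrons passes through cell 2.
Li⁺ + e⁻ → Li, so n(Li) = 1.266 / 1 = 1.266 mol.
m(Li) = 1.266 × 6.94 = 8.79 g.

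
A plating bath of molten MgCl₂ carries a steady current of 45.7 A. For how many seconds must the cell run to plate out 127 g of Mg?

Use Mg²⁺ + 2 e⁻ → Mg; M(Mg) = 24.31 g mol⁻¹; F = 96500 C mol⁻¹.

22100 s

n(Mg) = m/M = 127 / 24.31 = 5.224 mol.
Each Mg atom requires 2 electrons, so n(e⁻) = 2 × 5.224 = 10.45 mol.
Q = n(e⁻)·F = 10.45 × 96500 = 1008000 C.
t = Q/I = 1008000 / 45.70 A = 22060 s.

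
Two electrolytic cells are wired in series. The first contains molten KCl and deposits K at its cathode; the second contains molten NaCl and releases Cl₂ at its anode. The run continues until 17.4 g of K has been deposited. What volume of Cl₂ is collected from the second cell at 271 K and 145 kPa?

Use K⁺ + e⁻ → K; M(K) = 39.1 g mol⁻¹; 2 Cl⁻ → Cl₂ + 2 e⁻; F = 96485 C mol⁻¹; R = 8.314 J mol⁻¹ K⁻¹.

3.46 L

n(K) = 17.4 / 39.1 = 0.4450 mol, so n(e⁻) = 1 × 0.4450 = 0.4450 mol.
The cells are in series, so the same 0.4450 mol of electrons passes through the second cell.
2 Cl⁻ → Cl₂ + 2 e⁻ — 2 mol e⁻ per mol Cl₂, so n(Cl₂) = 0.4450/2 = 0.2225 mol.
V = nRT/P = (0.2225 × 8.314 × 271) / (145 × 10³) = 0.00346 m³ = 3.46 L.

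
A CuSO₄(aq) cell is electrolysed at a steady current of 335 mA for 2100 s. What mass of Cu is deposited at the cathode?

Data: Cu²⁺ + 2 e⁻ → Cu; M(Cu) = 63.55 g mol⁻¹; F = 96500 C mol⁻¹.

0.232 g

Q = I·t = 0.3350 A × 2100.0 s = 703.5 C.
n(e⁻) = Q/F = 703.5 / 96500 = 0.007290 mol.
Cu²⁺ + 2 e⁻ → Cu, so n(Cu) = n(e⁻)/2 = 0.003645 mol.
m = n·M = 0.003645 × 63.55 = 0.232 g.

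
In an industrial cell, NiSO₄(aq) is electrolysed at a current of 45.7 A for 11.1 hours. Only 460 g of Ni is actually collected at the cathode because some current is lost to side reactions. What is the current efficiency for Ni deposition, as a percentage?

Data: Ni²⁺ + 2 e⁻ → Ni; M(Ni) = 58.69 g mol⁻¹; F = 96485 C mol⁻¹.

82.8 %

Q = I·t = 45.70 × 39960 = 1826000 C; n(e⁻) = 1826000/96485 = 18.93 mol.
Theoretical n(Ni) = n(e⁻)/2 = 9.464 mol, i.e. m_theo = 9.464 × 58.69 = 555.4 g.
Efficiency = m_actual / m_theo = 460 / 555.4 = 82.8 %.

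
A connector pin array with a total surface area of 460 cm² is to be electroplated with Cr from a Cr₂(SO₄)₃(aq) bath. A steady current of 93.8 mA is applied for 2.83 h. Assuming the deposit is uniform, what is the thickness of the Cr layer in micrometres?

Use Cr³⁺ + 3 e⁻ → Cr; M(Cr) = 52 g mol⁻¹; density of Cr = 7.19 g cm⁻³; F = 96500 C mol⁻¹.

Q = I·t = 0.09380 × 10188 = 955.6 C; n(e⁻) = 0.009903 mol.
n(Cr) = n(e⁻)/3 = 0.003301 mol, so m = 0.003301 × 52 = 0.1717 g.
Volume = m/ρ = 0.1717 / 7.19 = 0.02387 cm³.
Thickness = V/A = 0.02387 / 460 = 5.19 × 10⁻⁵ cm = 0.519 μm.

0.519 μm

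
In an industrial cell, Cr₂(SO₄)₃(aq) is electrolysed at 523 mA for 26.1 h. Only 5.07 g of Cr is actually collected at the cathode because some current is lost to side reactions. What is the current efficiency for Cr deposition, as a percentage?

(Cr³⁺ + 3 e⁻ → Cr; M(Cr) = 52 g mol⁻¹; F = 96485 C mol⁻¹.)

Q = I·t = 0.5230 × 93960 = 49140 C; n(e⁻) = 49140/96485 = 0.5093 mol.
Theoretical n(Cr) = n(e⁻)/3 = 0.1698 mol, i.e. m_theo = 0.1698 × 52 = 8.828 g.
Efficiency = m_actual / m_theo = 5.07 / 8.828 = 57.4 %.

57.4 %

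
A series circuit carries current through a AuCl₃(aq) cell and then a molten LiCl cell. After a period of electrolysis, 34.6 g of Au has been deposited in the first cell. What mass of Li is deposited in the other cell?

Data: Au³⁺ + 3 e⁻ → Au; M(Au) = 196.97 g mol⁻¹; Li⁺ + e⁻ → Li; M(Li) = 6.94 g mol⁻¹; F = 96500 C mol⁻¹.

3.66 g

n(Au) = 34.6 / 196.97 = 0.1757 mol.
Since Au³⁺ + 3 e⁻ → Au, n(e⁻) passed = 3 × 0.1757 = 0.5270 mol.
Cells in series carry the same charge, so the same 0.5270 mol of electrons passes through cell 2.
Li⁺ + e⁻ → Li, so n(Li) = 0.5270 / 1 = 0.5270 mol.
m(Li) = 0.5270 × 6.94 = 3.66 g.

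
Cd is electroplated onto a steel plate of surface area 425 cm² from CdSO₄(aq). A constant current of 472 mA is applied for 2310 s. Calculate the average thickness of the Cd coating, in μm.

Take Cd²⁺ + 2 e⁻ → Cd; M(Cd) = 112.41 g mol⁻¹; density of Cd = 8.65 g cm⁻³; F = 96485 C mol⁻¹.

1.73 μm

Q = I·t = 0.4720 × 2310.0 = 1090 C; n(e⁻) = 0.01130 mol.
n(Cd) = n(e⁻)/2 = 0.005650 mol, so m = 0.005650 × 112.41 = 0.6351 g.
Volume = m/ρ = 0.6351 / 8.65 = 0.07343 cm³.
Thickness = V/A = 0.07343 / 425 = 1.73 × 10⁻⁴ cm = 1.73 μm.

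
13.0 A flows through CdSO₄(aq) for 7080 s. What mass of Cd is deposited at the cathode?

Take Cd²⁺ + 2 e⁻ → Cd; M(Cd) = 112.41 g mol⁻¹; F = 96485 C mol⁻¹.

Q = I·t = 13.00 A × 7080.0 s = 92040 C.
n(e⁻) = Q/F = 92040 / 96485 = 0.9539 mol.
Cd²⁺ + 2 e⁻ → Cd, so n(Cd) = n(e⁻)/2 = 0.4770 mol.
m = n·M = 0.4770 × 112.41 = 53.6 g.

53.6 g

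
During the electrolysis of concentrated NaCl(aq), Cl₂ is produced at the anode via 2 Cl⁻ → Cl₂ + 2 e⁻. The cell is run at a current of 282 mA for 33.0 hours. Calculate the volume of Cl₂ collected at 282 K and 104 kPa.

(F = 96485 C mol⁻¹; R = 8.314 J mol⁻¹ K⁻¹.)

3.91 L

Q = I·t = 0.2820 A × 118800 s = 33500 C.
n(e⁻) = Q/F = 33500 / 96485 = 0.3472 mol.
2 electrons are transferred per Cl₂ molecule, so n(Cl₂) = 0.3472 / 2 = 0.1736 mol.
V = nRT/P = (0.1736 × 8.314 × 282) / (104 × 10³ Pa) = 0.00391 m³ = 3.91 L.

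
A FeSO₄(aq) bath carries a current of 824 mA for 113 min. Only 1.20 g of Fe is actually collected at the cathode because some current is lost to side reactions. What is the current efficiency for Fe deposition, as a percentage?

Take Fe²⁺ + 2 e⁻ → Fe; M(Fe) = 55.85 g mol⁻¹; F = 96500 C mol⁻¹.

74.2 %

Q = I·t = 0.8240 × 6780.0 = 5587 C; n(e⁻) = 5587/96500 = 0.05789 mol.
Theoretical n(Fe) = n(e⁻)/2 = 0.02895 mol, i.e. m_theo = 0.02895 × 55.85 = 1.617 g.
Efficiency = m_actual / m_theo = 1.20 / 1.617 = 74.2 %.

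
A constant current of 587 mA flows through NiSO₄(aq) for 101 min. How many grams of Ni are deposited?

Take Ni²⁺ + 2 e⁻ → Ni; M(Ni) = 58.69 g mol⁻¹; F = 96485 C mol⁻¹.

Q = I·t = 0.5870 A × 6060.0 s = 3557 C.
n(e⁻) = Q/F = 3557 / 96485 = 0.03687 mol.
Ni²⁺ + 2 e⁻ → Ni, so n(Ni) = n(e⁻)/2 = 0.01843 mol.
m = n·M = 0.01843 × 58.69 = 1.08 g.

1.08 g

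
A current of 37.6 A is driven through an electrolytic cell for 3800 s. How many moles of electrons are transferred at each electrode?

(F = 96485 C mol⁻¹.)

Q = I·t = 37.60 A × 3800.0 s = 142900 C.
n(e⁻) = Q/F = 142900 / 96485 = 1.48 mol.

1.48 mol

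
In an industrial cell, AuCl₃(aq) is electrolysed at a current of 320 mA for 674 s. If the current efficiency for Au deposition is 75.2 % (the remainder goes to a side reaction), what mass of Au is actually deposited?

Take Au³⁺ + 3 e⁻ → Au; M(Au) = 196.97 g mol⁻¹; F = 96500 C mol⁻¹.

0.110 g

Q = I·t = 0.3200 × 674.00 = 215.7 C.
n(e⁻) = 215.7/96500 = 0.002235 mol; theoretically n(Au) = 0.002235/3 = 0.0007450 mol, m_theo = 0.1467 g.
At 75.2 % efficiency, m_actual = 0.752 × 0.1467 = 0.110 g.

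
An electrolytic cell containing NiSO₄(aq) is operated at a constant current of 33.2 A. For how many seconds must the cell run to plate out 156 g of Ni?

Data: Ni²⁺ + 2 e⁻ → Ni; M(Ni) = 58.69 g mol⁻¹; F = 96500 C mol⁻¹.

15500 s

n(Ni) = m/M = 156 / 58.69 = 2.658 mol.
Each Ni atom requires 2 electrons, so n(e⁻) = 2 × 2.658 = 5.316 mol.
Q = n(e⁻)·F = 5.316 × 96500 = 513000 C.
t = Q/I = 513000 / 33.20 A = 15450 s.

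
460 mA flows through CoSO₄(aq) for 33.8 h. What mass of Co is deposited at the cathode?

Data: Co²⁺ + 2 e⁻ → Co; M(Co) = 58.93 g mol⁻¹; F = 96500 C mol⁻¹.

17.1 g

Q = I·t = 0.4600 A × 121680 s = 55970 C.
n(e⁻) = Q/F = 55970 / 96500 = 0.5800 mol.
Co²⁺ + 2 e⁻ → Co, so n(Co) = n(e⁻)/2 = 0.2900 mol.
m = n·M = 0.2900 × 58.93 = 17.1 g.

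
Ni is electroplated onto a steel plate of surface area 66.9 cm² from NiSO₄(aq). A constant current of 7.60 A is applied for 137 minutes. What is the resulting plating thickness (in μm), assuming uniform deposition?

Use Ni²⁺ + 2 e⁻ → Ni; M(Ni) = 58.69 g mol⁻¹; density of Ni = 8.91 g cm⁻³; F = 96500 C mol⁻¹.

319 μm

Q = I·t = 7.600 × 8220.0 = 62470 C; n(e⁻) = 0.6474 mol.
n(Ni) = n(e⁻)/2 = 0.3237 mol, so m = 0.3237 × 58.69 = 19.00 g.
Volume = m/ρ = 19.00 / 8.91 = 2.132 cm³.
Thickness = V/A = 2.132 / 66.9 = 0.0319 cm = 319 μm.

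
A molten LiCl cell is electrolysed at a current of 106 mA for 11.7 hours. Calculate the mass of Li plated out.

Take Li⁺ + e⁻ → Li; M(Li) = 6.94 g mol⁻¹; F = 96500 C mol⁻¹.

0.321 g

Q = I·t = 0.1060 A × 42120 s = 4465 C.
n(e⁻) = Q/F = 4465 / 96500 = 0.04627 mol.
Li⁺ + e⁻ → Li, so n(Li) = n(e⁻)/1 = 0.04627 mol.
m = n·M = 0.04627 × 6.94 = 0.321 g.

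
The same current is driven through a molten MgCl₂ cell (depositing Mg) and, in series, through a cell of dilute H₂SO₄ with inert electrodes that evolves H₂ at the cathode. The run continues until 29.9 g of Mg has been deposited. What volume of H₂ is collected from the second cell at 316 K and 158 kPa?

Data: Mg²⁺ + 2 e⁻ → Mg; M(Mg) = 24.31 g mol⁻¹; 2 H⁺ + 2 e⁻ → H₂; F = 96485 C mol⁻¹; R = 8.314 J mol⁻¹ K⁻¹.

n(Mg) = 29.9 / 24.31 = 1.230 mol, so n(e⁻) = 2 × 1.230 = 2.460 mol.
The cells are in series, so the same 2.460 mol of electrons passes through the second cell.
2 H⁺ + 2 e⁻ → H₂ — 2 mol e⁻ per mol H₂, so n(H₂) = 2.460/2 = 1.230 mol.
V = nRT/P = (1.230 × 8.314 × 316) / (158 × 10³) = 0.0205 m³ = 20.5 L.

20.5 L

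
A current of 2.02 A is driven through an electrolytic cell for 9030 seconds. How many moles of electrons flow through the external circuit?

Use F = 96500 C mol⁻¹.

Q = I·t = 2.020 A × 9030.0 s = 18240 C.
n(e⁻) = Q/F = 18240 / 96500 = 0.189 mol.

0.189 mol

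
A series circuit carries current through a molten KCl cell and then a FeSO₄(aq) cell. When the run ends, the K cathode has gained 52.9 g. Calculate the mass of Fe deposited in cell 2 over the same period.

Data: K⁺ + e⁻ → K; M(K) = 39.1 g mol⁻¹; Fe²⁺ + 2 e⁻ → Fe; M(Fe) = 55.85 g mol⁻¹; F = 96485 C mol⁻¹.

n(K) = 52.9 / 39.1 = 1.353 mol.
Since K⁺ + e⁻ → K, n(e⁻) passed = 1 × 1.353 = 1.353 mol.
Cells in series carry the same charge, so the same 1.353 mol of electrons passes through cell 2.
Fe²⁺ + 2 e⁻ → Fe, so n(Fe) = 1.353 / 2 = 0.6765 mol.
m(Fe) = 0.6765 × 55.85 = 37.8 g.

37.8 g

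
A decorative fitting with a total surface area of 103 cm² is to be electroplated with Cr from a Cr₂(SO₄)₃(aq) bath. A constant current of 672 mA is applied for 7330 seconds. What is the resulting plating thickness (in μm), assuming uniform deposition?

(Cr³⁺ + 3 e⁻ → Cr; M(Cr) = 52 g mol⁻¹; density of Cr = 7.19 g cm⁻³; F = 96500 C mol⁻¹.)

11.9 μm

Q = I·t = 0.6720 × 7330.0 = 4926 C; n(e⁻) = 0.05104 mol.
n(Cr) = n(e⁻)/3 = 0.01701 mol, so m = 0.01701 × 52 = 0.8848 g.
Volume = m/ρ = 0.8848 / 7.19 = 0.1231 cm³.
Thickness = V/A = 0.1231 / 103 = 0.00119 cm = 11.9 μm.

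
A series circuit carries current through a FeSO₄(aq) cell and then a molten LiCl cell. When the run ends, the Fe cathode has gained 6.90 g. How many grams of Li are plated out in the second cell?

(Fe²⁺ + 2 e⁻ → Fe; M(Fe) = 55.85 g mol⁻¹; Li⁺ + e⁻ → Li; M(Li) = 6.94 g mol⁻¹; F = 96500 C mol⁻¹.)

n(Fe) = 6.90 / 55.85 = 0.1235 mol.
Since Fe²⁺ + 2 e⁻ → Fe, n(e⁻) passed = 2 × 0.1235 = 0.2471 mol.
Cells in series carry the same charge, so the same 0.2471 mol of electrons passes through cell 2.
Li⁺ + e⁻ → Li, so n(Li) = 0.2471 / 1 = 0.2471 mol.
m(Li) = 0.2471 × 6.94 = 1.71 g.

1.71 g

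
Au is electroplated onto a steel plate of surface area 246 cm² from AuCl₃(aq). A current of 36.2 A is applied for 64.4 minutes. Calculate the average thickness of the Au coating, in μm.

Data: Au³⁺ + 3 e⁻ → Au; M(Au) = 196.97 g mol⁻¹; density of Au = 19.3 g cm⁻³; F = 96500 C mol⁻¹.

Q = I·t = 36.20 × 3864.0 = 139900 C; n(e⁻) = 1.450 mol.
n(Au) = n(e⁻)/3 = 0.4832 mol, so m = 0.4832 × 196.97 = 95.17 g.
Volume = m/ρ = 95.17 / 19.3 = 4.931 cm³.
Thickness = V/A = 4.931 / 246 = 0.0200 cm = 200 μm.

200 μm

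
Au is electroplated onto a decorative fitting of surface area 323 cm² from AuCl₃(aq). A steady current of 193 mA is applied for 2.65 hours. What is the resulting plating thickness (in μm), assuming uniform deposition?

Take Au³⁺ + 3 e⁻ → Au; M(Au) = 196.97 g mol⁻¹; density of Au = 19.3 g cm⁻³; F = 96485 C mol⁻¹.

Q = I·t = 0.1930 × 9540.0 = 1841 C; n(e⁻) = 0.01908 mol.
n(Au) = n(e⁻)/3 = 0.006361 mol, so m = 0.006361 × 196.97 = 1.253 g.
Volume = m/ρ = 1.253 / 19.3 = 0.06492 cm³.
Thickness = V/A = 0.06492 / 323 = 2.01 × 10⁻⁴ cm = 2.01 μm.

2.01 μm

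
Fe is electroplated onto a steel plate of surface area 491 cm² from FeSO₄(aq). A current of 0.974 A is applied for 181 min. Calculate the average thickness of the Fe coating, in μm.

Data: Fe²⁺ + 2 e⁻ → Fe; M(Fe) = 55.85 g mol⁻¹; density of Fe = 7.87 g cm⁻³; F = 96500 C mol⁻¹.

7.92 μm

Q = I·t = 0.9740 × 10860 = 10580 C; n(e⁻) = 0.1096 mol.
n(Fe) = n(e⁻)/2 = 0.05481 mol, so m = 0.05481 × 55.85 = 3.061 g.
Volume = m/ρ = 3.061 / 7.87 = 0.3889 cm³.
Thickness = V/A = 0.3889 / 491 = 7.92 × 10⁻⁴ cm = 7.92 μm.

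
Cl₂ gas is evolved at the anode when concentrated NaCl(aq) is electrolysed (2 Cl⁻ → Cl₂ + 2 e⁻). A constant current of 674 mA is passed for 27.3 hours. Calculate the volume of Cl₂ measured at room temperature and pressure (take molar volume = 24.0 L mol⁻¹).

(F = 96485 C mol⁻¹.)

Q = I·t = 0.6740 A × 98280 s = 66240 C.
n(e⁻) = Q/F = 66240 / 96485 = 0.6865 mol.
2 electrons are transferred per Cl₂ molecule, so n(Cl₂) = 0.6865 / 2 = 0.3433 mol.
V = n × V_m = 0.3433 × 24.0 = 8.24 L.

8.24 L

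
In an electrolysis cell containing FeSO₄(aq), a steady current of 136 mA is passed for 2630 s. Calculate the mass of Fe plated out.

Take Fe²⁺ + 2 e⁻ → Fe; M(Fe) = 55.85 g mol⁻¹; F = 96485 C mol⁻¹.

Q = I·t = 0.1360 A × 2630.0 s = 357.7 C.
n(e⁻) = Q/F = 357.7 / 96485 = 0.003707 mol.
Fe²⁺ + 2 e⁻ → Fe, so n(Fe) = n(e⁻)/2 = 0.001854 mol.
m = n·M = 0.001854 × 55.85 = 0.104 g.

0.104 g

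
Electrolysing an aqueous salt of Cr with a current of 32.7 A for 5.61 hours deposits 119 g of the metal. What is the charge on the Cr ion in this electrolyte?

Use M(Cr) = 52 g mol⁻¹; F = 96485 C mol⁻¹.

Q = I·t = 32.70 A × 20196 s = 660400 C, so n(e⁻) = 660400/96485 = 6.845 mol.
n(Cr) deposited = 119 / 52 = 2.288 mol.
Electrons per atom = n(e⁻)/n(Cr) = 6.845 / 2.288 = 2.99 ≈ 3, so the ion is Cr³⁺.

+3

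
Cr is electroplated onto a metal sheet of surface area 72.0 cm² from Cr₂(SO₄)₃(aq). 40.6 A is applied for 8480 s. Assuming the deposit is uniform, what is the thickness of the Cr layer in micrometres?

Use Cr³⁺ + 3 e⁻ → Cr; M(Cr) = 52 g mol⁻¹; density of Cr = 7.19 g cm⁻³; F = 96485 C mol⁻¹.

Q = I·t = 40.60 × 8480.0 = 344300 C; n(e⁻) = 3.568 mol.
n(Cr) = n(e⁻)/3 = 1.189 mol, so m = 1.189 × 52 = 61.85 g.
Volume = m/ρ = 61.85 / 7.19 = 8.602 cm³.
Thickness = V/A = 8.602 / 72.0 = 0.119 cm = 1190 μm.

1190 μm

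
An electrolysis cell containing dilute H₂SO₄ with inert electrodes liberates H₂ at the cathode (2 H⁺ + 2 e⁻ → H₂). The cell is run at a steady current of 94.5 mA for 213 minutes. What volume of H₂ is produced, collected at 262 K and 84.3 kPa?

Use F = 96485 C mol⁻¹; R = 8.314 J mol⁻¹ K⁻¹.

Q = I·t = 0.09450 A × 12780 s = 1208 C.
n(e⁻) = Q/F = 1208 / 96485 = 0.01252 mol.
2 electrons are transferred per H₂ molecule, so n(H₂) = 0.01252 / 2 = 0.006259 mol.
V = nRT/P = (0.006259 × 8.314 × 262) / (84.3 × 10³ Pa) = 1.62 × 10⁻⁴ m³ = 0.162 L.

0.162 L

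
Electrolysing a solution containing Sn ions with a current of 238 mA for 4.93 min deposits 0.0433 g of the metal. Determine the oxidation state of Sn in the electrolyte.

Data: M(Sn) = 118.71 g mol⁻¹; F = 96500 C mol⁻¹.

+2

Q = I·t = 0.2380 A × 295.80 s = 70.40 C, so n(e⁻) = 70.40/96500 = 0.0007295 mol.
n(Sn) deposited = 0.0433 / 118.71 = 0.0003648 mol.
Electrons per atom = n(e⁻)/n(Sn) = 0.0007295 / 0.0003648 = 2.00 ≈ 2, so the ion is Sn²⁺.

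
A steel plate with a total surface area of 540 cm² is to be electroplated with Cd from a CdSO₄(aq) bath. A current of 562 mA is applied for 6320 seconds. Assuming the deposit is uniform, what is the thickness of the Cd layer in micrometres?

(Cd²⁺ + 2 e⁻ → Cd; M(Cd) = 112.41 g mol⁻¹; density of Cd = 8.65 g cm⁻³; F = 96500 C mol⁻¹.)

Q = I·t = 0.5620 × 6320.0 = 3552 C; n(e⁻) = 0.03681 mol.
n(Cd) = n(e⁻)/2 = 0.01840 mol, so m = 0.01840 × 112.41 = 2.069 g.
Volume = m/ρ = 2.069 / 8.65 = 0.2392 cm³.
Thickness = V/A = 0.2392 / 540 = 4.43 × 10⁻⁴ cm = 4.43 μm.

4.43 μm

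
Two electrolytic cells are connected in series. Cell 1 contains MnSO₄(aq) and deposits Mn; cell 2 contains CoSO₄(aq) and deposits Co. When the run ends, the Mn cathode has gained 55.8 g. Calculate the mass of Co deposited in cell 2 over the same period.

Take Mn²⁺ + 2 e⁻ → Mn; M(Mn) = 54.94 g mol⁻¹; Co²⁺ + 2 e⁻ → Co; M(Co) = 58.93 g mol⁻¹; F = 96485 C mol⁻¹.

n(Mn) = 55.8 / 54.94 = 1.016 mol.
Since Mn²⁺ + 2 e⁻ → Mn, n(e⁻) passed = 2 × 1.016 = 2.031 mol.
Cells in series carry the same charge, so the same 2.031 mol of electrons passes through cell 2.
Co²⁺ + 2 e⁻ → Co, so n(Co) = 2.031 / 2 = 1.016 mol.
m(Co) = 1.016 × 58.93 = 59.9 g.

59.9 g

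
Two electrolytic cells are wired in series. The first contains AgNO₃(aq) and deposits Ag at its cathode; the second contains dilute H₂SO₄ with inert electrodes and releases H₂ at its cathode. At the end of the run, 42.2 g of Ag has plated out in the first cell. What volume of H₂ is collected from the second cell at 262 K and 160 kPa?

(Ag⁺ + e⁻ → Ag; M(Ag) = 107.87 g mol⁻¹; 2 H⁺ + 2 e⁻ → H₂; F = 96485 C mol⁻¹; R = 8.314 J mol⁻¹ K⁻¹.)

2.66 L

n(Ag) = 42.2 / 107.87 = 0.3912 mol, so n(e⁻) = 1 × 0.3912 = 0.3912 mol.
The cells are in series, so the same 0.3912 mol of electrons passes through the second cell.
2 H⁺ + 2 e⁻ → H₂ — 2 mol e⁻ per mol H₂, so n(H₂) = 0.3912/2 = 0.1956 mol.
V = nRT/P = (0.1956 × 8.314 × 262) / (160 × 10³) = 0.00266 m³ = 2.66 L.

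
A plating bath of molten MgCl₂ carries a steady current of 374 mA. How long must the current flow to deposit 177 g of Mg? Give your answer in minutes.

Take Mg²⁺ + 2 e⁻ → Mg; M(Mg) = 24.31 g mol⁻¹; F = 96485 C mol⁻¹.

62600 min

n(Mg) = m/M = 177 / 24.31 = 7.281 mol.
Each Mg atom requires 2 electrons, so n(e⁻) = 2 × 7.281 = 14.56 mol.
Q = n(e⁻)·F = 14.56 × 96485 = 1405000 C.
t = Q/I = 1405000 / 0.3740 A = 3757000 s = 62600 min.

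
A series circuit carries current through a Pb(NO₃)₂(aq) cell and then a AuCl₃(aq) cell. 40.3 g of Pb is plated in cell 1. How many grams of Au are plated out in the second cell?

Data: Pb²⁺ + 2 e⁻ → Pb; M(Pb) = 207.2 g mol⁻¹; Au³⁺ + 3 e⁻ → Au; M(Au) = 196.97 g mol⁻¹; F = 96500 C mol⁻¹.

25.5 g

n(Pb) = 40.3 / 207.2 = 0.1945 mol.
Since Pb²⁺ + 2 e⁻ → Pb, n(e⁻) passed = 2 × 0.1945 = 0.3890 mol.
Cells in series carry the same charge, so the same 0.3890 mol of electrons passes through cell 2.
Au³⁺ + 3 e⁻ → Au, so n(Au) = 0.3890 / 3 = 0.1297 mol.
m(Au) = 0.1297 × 196.97 = 25.5 g.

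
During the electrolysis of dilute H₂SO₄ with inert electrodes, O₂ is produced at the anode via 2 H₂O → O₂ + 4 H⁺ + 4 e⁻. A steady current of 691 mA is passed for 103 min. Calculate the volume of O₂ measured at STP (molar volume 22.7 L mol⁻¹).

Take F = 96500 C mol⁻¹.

Q = I·t = 0.6910 A × 6180.0 s = 4270 C.
n(e⁻) = Q/F = 4270 / 96500 = 0.04425 mol.
4 electrons are transferred per O₂ molecule, so n(O₂) = 0.04425 / 4 = 0.01106 mol.
V = n × V_m = 0.01106 × 22.7 = 0.251 L.

0.251 L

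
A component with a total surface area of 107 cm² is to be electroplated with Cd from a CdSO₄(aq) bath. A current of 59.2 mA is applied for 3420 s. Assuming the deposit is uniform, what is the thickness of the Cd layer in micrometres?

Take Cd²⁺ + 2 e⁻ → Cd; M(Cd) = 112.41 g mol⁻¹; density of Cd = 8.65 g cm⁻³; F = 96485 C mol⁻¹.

1.27 μm

Q = I·t = 0.05920 × 3420.0 = 202.5 C; n(e⁻) = 0.002098 mol.
n(Cd) = n(e⁻)/2 = 0.001049 mol, so m = 0.001049 × 112.41 = 0.1179 g.
Volume = m/ρ = 0.1179 / 8.65 = 0.01363 cm³.
Thickness = V/A = 0.01363 / 107 = 1.27 × 10⁻⁴ cm = 1.27 μm.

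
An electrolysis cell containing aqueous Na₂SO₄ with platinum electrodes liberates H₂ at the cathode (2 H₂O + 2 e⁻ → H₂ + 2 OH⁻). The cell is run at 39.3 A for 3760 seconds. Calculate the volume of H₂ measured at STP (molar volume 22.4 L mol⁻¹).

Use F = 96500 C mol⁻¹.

Q = I·t = 39.30 A × 3760.0 s = 147800 C.
n(e⁻) = Q/F = 147800 / 96500 = 1.531 mol.
2 electrons are transferred per H₂ molecule, so n(H₂) = 1.531 / 2 = 0.7656 mol.
V = n × V_m = 0.7656 × 22.4 = 17.2 L.

17.2 L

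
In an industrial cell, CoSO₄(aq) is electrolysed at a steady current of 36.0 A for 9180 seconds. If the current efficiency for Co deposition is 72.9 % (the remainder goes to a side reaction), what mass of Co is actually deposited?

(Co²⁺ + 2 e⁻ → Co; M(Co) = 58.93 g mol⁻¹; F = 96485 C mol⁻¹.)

Q = I·t = 36.00 × 9180.0 = 330500 C.
n(e⁻) = 330500/96485 = 3.425 mol; theoretically n(Co) = 3.425/2 = 1.713 mol, m_theo = 100.9 g.
At 72.9 % efficiency, m_actual = 0.729 × 100.9 = 73.6 g.

73.6 g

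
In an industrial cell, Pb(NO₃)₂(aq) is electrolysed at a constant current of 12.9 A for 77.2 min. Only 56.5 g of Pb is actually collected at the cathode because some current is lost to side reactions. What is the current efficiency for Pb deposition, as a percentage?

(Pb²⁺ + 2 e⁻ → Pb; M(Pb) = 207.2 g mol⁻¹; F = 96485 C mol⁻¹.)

Q = I·t = 12.90 × 4632.0 = 59750 C; n(e⁻) = 59750/96485 = 0.6193 mol.
Theoretical n(Pb) = n(e⁻)/2 = 0.3096 mol, i.e. m_theo = 0.3096 × 207.2 = 64.16 g.
Efficiency = m_actual / m_theo = 56.5 / 64.16 = 88.1 %.

88.1 %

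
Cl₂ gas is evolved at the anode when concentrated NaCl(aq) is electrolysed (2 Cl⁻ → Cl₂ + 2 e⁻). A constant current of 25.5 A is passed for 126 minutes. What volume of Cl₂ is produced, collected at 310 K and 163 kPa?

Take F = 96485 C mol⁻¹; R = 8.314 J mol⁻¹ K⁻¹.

Q = I·t = 25.50 A × 7560.0 s = 192800 C.
n(e⁻) = Q/F = 192800 / 96485 = 1.998 mol.
2 electrons are transferred per Cl₂ molecule, so n(Cl₂) = 1.998 / 2 = 0.9990 mol.
V = nRT/P = (0.9990 × 8.314 × 310) / (163 × 10³ Pa) = 0.0158 m³ = 15.8 L.

15.8 L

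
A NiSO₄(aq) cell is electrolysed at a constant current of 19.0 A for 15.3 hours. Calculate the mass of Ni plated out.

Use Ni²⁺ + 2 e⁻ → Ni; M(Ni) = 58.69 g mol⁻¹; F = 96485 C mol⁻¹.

318 g

Q = I·t = 19.00 A × 55080 s = 1047000 C.
n(e⁻) = Q/F = 1047000 / 96485 = 10.85 mol.
Ni²⁺ + 2 e⁻ → Ni, so n(Ni) = n(e⁻)/2 = 5.423 mol.
m = n·M = 5.423 × 58.69 = 318 g.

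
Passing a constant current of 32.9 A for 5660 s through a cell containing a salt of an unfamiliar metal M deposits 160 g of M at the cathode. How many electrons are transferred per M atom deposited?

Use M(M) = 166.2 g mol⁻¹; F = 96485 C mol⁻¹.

2

Q = I·t = 32.90 A × 5660.0 s = 186200 C, so n(e⁻) = 186200/96485 = 1.930 mol.
n(M) deposited = 160 / 166.2 = 0.9627 mol.
Electrons per atom = n(e⁻)/n(M) = 1.930 / 0.9627 = 2.00 ≈ 2, so the ion is M²⁺.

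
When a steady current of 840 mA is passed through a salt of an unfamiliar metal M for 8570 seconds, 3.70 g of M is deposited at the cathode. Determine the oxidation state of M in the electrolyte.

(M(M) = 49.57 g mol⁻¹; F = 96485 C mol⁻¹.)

+1

Q = I·t = 0.8400 A × 8570.0 s = 7199 C, so n(e⁻) = 7199/96485 = 0.07461 mol.
n(M) deposited = 3.70 / 49.57 = 0.07464 mol.
Electrons per atom = n(e⁻)/n(M) = 0.07461 / 0.07464 = 1.00 ≈ 1, so the ion is M⁺.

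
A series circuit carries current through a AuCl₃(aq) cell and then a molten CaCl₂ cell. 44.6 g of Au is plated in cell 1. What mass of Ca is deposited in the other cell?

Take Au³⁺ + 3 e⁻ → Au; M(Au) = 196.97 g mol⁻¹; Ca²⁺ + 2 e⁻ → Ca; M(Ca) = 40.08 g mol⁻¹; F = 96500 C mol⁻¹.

n(Au) = 44.6 / 196.97 = 0.2264 mol.
Since Au³⁺ + 3 e⁻ → Au, n(e⁻) passed = 3 × 0.2264 = 0.6793 mol.
Cells in series carry the same charge, so the same 0.6793 mol of electrons passes through cell 2.
Ca²⁺ + 2 e⁻ → Ca, so n(Ca) = 0.6793 / 2 = 0.3396 mol.
m(Ca) = 0.3396 × 40.08 = 13.6 g.

13.6 g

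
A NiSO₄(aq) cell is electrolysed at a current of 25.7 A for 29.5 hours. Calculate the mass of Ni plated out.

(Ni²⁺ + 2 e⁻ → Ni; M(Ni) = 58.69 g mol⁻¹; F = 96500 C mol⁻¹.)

Q = I·t = 25.70 A × 106200 s = 2729000 C.
n(e⁻) = Q/F = 2729000 / 96500 = 28.28 mol.
Ni²⁺ + 2 e⁻ → Ni, so n(Ni) = n(e⁻)/2 = 14.14 mol.
m = n·M = 14.14 × 58.69 = 830 g.

830 g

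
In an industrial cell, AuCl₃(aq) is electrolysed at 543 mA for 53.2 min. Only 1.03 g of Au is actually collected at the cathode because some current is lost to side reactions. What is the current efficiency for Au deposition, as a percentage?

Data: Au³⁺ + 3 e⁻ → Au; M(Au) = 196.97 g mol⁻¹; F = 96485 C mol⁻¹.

87.3 %

Q = I·t = 0.5430 × 3192.0 = 1733 C; n(e⁻) = 1733/96485 = 0.01796 mol.
Theoretical n(Au) = n(e⁻)/3 = 0.005988 mol, i.e. m_theo = 0.005988 × 196.97 = 1.179 g.
Efficiency = m_actual / m_theo = 1.03 / 1.179 = 87.3 %.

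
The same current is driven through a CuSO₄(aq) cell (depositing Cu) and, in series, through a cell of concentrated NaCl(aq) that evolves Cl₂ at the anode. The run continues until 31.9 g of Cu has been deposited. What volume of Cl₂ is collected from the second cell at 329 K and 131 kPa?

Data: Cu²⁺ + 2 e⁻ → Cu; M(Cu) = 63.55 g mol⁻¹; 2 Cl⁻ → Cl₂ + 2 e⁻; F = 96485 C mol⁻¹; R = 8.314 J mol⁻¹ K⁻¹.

n(Cu) = 31.9 / 63.55 = 0.5020 mol, so n(e⁻) = 2 × 0.5020 = 1.004 mol.
The cells are in series, so the same 1.004 mol of electrons passes through the second cell.
2 Cl⁻ → Cl₂ + 2 e⁻ — 2 mol e⁻ per mol Cl₂, so n(Cl₂) = 1.004/2 = 0.5020 mol.
V = nRT/P = (0.5020 × 8.314 × 329) / (131 × 10³) = 0.0105 m³ = 10.5 L.

10.5 L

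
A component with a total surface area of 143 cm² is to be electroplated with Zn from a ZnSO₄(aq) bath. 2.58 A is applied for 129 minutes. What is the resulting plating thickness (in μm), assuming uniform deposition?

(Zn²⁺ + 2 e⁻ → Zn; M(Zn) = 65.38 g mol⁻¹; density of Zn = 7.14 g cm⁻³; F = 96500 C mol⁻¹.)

66.3 μm

Q = I·t = 2.580 × 7740.0 = 19970 C; n(e⁻) = 0.2069 mol.
n(Zn) = n(e⁻)/2 = 0.1035 mol, so m = 0.1035 × 65.38 = 6.765 g.
Volume = m/ρ = 6.765 / 7.14 = 0.9474 cm³.
Thickness = V/A = 0.9474 / 143 = 0.00663 cm = 66.3 μm.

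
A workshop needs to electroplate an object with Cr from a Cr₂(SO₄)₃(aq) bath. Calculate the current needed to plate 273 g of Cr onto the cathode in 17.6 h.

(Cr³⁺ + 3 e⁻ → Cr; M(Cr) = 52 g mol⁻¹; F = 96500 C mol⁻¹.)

n(Cr) = 273 / 52 = 5.250 mol.
n(e⁻) = 3 × 5.250 = 15.75 mol.
Q = n(e⁻)·F = 15.75 × 96500 = 1520000 C.
I = Q/t = 1520000 / 63360 s = 24.0 A.

24.0 A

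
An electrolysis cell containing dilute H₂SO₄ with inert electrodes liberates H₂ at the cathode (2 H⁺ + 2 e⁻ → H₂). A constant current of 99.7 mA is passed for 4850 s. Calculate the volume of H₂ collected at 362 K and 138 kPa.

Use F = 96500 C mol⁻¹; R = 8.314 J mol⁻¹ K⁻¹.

0.0546 L

Q = I·t = 0.09970 A × 4850.0 s = 483.5 C.
n(e⁻) = Q/F = 483.5 / 96500 = 0.005011 mol.
2 electrons are transferred per H₂ molecule, so n(H₂) = 0.005011 / 2 = 0.002505 mol.
V = nRT/P = (0.002505 × 8.314 × 362) / (138 × 10³ Pa) = 5.46 × 10⁻⁵ m³ = 0.0546 L.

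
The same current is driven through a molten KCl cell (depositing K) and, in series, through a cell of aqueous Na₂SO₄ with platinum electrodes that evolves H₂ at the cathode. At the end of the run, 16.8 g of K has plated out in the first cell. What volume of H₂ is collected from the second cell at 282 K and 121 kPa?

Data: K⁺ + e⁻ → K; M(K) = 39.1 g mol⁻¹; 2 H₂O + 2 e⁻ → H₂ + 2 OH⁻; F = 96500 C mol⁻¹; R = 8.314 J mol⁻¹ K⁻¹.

4.16 L

n(K) = 16.8 / 39.1 = 0.4297 mol, so n(e⁻) = 1 × 0.4297 = 0.4297 mol.
The cells are in series, so the same 0.4297 mol of electrons passes through the second cell.
2 H₂O + 2 e⁻ → H₂ + 2 OH⁻ — 2 mol e⁻ per mol H₂, so n(H₂) = 0.4297/2 = 0.2148 mol.
V = nRT/P = (0.2148 × 8.314 × 282) / (121 × 10³) = 0.00416 m³ = 4.16 L.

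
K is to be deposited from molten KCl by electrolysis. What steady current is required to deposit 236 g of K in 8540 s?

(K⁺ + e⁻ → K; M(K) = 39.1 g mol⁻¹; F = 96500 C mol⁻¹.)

68.2 A

n(K) = 236 / 39.1 = 6.036 mol.
n(e⁻) = 1 × 6.036 = 6.036 mol.
Q = n(e⁻)·F = 6.036 × 96500 = 582500 C.
I = Q/t = 582500 / 8540.0 s = 68.2 A.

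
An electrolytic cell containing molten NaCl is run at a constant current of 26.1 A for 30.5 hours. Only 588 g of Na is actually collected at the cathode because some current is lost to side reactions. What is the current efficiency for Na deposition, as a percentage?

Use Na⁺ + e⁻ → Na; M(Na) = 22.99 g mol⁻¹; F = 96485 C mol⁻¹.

Q = I·t = 26.10 × 109800 = 2866000 C; n(e⁻) = 2866000/96485 = 29.70 mol.
Theoretical n(Na) = n(e⁻)/1 = 29.70 mol, i.e. m_theo = 29.70 × 22.99 = 682.8 g.
Efficiency = m_actual / m_theo = 588 / 682.8 = 86.1 %.

86.1 %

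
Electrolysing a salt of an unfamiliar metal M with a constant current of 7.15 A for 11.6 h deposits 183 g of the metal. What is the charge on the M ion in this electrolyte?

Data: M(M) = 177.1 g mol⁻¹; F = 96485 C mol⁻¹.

Q = I·t = 7.150 A × 41760 s = 298600 C, so n(e⁻) = 298600/96485 = 3.095 mol.
n(M) deposited = 183 / 177.1 = 1.033 mol.
Electrons per atom = n(e⁻)/n(M) = 3.095 / 1.033 = 2.99 ≈ 3, so the ion is M³⁺.

+3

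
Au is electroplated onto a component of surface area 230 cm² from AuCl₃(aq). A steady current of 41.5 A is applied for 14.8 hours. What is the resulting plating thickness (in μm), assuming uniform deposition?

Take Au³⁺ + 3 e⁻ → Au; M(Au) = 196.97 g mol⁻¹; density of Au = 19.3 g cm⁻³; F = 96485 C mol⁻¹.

3390 μm

Q = I·t = 41.50 × 53280 = 2211000 C; n(e⁻) = 22.92 mol.
n(Au) = n(e⁻)/3 = 7.639 mol, so m = 7.639 × 196.97 = 1505 g.
Volume = m/ρ = 1505 / 19.3 = 77.96 cm³.
Thickness = V/A = 77.96 / 230 = 0.339 cm = 3390 μm.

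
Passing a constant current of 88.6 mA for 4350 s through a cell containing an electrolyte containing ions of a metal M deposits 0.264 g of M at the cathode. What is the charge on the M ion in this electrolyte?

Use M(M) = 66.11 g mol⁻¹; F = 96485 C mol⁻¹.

Q = I·t = 0.08860 A × 4350.0 s = 385.4 C, so n(e⁻) = 385.4/96485 = 0.003995 mol.
n(M) deposited = 0.264 / 66.11 = 0.003993 mol.
Electrons per atom = n(e⁻)/n(M) = 0.003995 / 0.003993 = 1.00 ≈ 1, so the ion is M⁺.

+1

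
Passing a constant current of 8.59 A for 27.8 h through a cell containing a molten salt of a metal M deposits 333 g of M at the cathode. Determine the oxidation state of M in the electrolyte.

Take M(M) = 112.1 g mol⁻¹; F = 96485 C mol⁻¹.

+3

Q = I·t = 8.590 A × 100080 s = 859700 C, so n(e⁻) = 859700/96485 = 8.910 mol.
n(M) deposited = 333 / 112.1 = 2.971 mol.
Electrons per atom = n(e⁻)/n(M) = 8.910 / 2.971 = 3.00 ≈ 3, so the ion is M³⁺.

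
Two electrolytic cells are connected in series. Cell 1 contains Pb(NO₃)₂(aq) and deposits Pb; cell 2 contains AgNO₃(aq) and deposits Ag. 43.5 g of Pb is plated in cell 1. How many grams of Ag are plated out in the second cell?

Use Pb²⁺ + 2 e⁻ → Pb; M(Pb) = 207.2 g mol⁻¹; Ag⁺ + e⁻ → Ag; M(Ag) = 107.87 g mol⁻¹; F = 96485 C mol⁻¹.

45.3 g

n(Pb) = 43.5 / 207.2 = 0.2099 mol.
Since Pb²⁺ + 2 e⁻ → Pb, n(e⁻) passed = 2 × 0.2099 = 0.4199 mol.
Cells in series carry the same charge, so the same 0.4199 mol of electrons passes through cell 2.
Ag⁺ + e⁻ → Ag, so n(Ag) = 0.4199 / 1 = 0.4199 mol.
m(Ag) = 0.4199 × 107.87 = 45.3 g.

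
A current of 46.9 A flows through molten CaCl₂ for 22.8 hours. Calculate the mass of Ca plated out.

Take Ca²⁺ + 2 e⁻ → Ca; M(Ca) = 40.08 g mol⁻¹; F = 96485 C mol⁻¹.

800 g

Q = I·t = 46.90 A × 82080 s = 3850000 C.
n(e⁻) = Q/F = 3850000 / 96485 = 39.90 mol.
Ca²⁺ + 2 e⁻ → Ca, so n(Ca) = n(e⁻)/2 = 19.95 mol.
m = n·M = 19.95 × 40.08 = 800 g.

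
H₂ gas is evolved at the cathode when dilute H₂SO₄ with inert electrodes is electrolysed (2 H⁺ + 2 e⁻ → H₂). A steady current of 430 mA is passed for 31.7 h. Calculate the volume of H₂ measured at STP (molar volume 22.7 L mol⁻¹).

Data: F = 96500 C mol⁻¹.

5.77 L

Q = I·t = 0.4300 A × 114120 s = 49070 C.
n(e⁻) = Q/F = 49070 / 96500 = 0.5085 mol.
2 electrons are transferred per H₂ molecule, so n(H₂) = 0.5085 / 2 = 0.2543 mol.
V = n × V_m = 0.2543 × 22.7 = 5.77 L.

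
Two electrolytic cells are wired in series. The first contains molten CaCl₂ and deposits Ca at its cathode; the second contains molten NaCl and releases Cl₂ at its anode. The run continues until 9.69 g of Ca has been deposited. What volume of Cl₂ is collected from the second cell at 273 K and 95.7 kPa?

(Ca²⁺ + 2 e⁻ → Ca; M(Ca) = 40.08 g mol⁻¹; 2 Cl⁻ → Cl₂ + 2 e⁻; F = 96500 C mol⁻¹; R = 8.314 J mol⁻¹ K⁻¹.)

n(Ca) = 9.69 / 40.08 = 0.2418 mol, so n(e⁻) = 2 × 0.2418 = 0.4835 mol.
The cells are in series, so the same 0.4835 mol of electrons passes through the second cell.
2 Cl⁻ → Cl₂ + 2 e⁻ — 2 mol e⁻ per mol Cl₂, so n(Cl₂) = 0.4835/2 = 0.2418 mol.
V = nRT/P = (0.2418 × 8.314 × 273) / (95.7 × 10³) = 0.00573 m³ = 5.73 L.

5.73 L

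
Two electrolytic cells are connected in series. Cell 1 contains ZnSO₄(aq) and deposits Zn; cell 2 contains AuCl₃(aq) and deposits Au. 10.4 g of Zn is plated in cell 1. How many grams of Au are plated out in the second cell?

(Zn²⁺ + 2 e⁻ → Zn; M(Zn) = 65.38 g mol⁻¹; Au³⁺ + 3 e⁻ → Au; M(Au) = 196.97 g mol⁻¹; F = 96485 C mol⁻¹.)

20.9 g

n(Zn) = 10.4 / 65.38 = 0.1591 mol.
Since Zn²⁺ + 2 e⁻ → Zn, n(e⁻) passed = 2 × 0.1591 = 0.3181 mol.
Cells in series carry the same charge, so the same 0.3181 mol of electrons passes through cell 2.
Au³⁺ + 3 e⁻ → Au, so n(Au) = 0.3181 / 3 = 0.1060 mol.
m(Au) = 0.1060 × 196.97 = 20.9 g.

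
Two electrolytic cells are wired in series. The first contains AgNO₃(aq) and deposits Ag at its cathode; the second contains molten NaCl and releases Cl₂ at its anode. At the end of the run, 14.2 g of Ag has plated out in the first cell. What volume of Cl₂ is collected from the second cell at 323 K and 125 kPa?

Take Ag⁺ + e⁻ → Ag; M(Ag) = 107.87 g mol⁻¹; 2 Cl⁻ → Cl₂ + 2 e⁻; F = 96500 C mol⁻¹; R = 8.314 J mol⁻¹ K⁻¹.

n(Ag) = 14.2 / 107.87 = 0.1316 mol, so n(e⁻) = 1 × 0.1316 = 0.1316 mol.
The cells are in series, so the same 0.1316 mol of electrons passes through the second cell.
2 Cl⁻ → Cl₂ + 2 e⁻ — 2 mol e⁻ per mol Cl₂, so n(Cl₂) = 0.1316/2 = 0.06582 mol.
V = nRT/P = (0.06582 × 8.314 × 323) / (125 × 10³) = 0.00141 m³ = 1.41 L.

1.41 L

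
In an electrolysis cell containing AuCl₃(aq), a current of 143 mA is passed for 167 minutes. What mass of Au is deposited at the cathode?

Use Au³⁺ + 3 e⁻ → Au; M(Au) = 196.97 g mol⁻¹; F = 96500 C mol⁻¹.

0.975 g

Q = I·t = 0.1430 A × 10020 s = 1433 C.
n(e⁻) = Q/F = 1433 / 96500 = 0.01485 mol.
Au³⁺ + 3 e⁻ → Au, so n(Au) = n(e⁻)/3 = 0.004949 mol.
m = n·M = 0.004949 × 196.97 = 0.975 g.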